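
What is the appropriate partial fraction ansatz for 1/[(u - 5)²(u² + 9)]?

Repeated linear + quadratic: α/(u - 5) + β/(u - 5)² + (γu + δ)/(u² + 9)


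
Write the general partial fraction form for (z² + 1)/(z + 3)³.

Repeated linear factor (power 3): P/(z + 3) + Q/(z + 3)² + R/(z + 3)³


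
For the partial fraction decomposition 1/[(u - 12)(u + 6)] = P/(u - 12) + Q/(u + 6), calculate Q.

Cover-up at u = -6: Q = 1/(-6 - 12) = -1/18


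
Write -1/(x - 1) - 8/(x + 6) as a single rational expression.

Common denominator (x - 1)(x + 6). Numerator: -1(x + 6) - 8(x - 1) = (-x - 6) - (8x - 8) = -9x + 2
Result: (-9x + 2)/[(x - 1)(x + 6)]


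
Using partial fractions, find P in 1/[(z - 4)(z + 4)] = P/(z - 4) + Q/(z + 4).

Cover-up at z = 4: P = 1/(4 + 4) = 1/8


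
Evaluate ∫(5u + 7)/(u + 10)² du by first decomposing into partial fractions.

Decompose: A = 5, B = 5·(-10) + 7 = -43, so (5u + 7)/(u + 10)² = 5/(u + 10) - 43/(u + 10)². Integrate: ∫ A/(u + 10) du = 5 ln|(u + 10)|; ∫ B/(u + 10)² du = 43/(u + 10). Sum: 5 ln|(u + 10)| + 43/(u + 10) + C


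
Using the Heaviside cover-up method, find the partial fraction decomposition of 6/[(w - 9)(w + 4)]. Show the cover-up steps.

Cover (w - 9): set w=9, get α = 6/(9 + 4) = 6/13. Cover (w + 4): set w=-4, get β = 6/(-4 - 9) = -6/13.
Result: (6/13)/(w - 9) - (6/13)/(w + 4)


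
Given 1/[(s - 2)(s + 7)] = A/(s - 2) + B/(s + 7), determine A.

Cover-up at s = 2: A = 1/(2 + 7) = 1/9


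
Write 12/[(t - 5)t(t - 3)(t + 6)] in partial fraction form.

Using Heaviside cover-up: (6/55)/(t - 5) + (2/15)/t - (2/9)/(t - 3) - (2/99)/(t + 6)


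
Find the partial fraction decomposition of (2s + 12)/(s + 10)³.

(2s + 12) = A(s + 10)² + B(s + 10) + C. At s = -10: C = 2·(-10) + 12 = -8. Coefficients: A = 0, B = 2
Result: 2/(s + 10)² - 8/(s + 10)³


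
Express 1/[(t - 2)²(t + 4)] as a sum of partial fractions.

Cover-up at t=-4: R = 1/(-4 - 2)² = 1/36. Cover-up at t=2: Q = 1/(2 + 4) = 1/6. Comparing t² coeff: P = -R = -1/36
Result: (-1/36)/(t - 2) + (1/6)/(t - 2)² + (1/36)/(t + 4)


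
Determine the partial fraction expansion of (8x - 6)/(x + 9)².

(8x - 6) = A(x + 9) + B. At x = -9: B = 8·(-9) - 6 = -78. Coeff of x: A = 8
Result: 8/(x + 9) - 78/(x + 9)²


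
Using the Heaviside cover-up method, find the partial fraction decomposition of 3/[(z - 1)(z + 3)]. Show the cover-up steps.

Cover (z - 1): set z=1, get α = 3/(1 + 3) = 3/4. Cover (z + 3): set z=-3, get β = 3/(-3 - 1) = -3/4.
Result: (3/4)/(z - 1) - (3/4)/(z + 3)


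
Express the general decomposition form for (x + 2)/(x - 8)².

Repeated linear factor: A/(x - 8) + B/(x - 8)²


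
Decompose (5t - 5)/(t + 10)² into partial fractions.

(5t - 5) = P(t + 10) + Q. At t = -10: Q = 5·(-10) - 5 = -55. Coeff of t: P = 5
Result: 5/(t + 10) - 55/(t + 10)²


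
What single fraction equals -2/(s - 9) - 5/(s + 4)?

Common denominator (s - 9)(s + 4). Numerator: -2(s + 4) - 5(s - 9) = (-2s - 8) - (5s - 45) = -7s + 37
Result: (-7s + 37)/[(s - 9)(s + 4)]


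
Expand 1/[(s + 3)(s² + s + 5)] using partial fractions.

Cover-up at s = -3: P = 1/((-3)² + 1·(-3) + 5) = 1/11. Then Q = -P = -1/11, R = -P·(1 - 3) = 2/11
Result: (1/11)/(s + 3) - ((1/11)s - 2/11)/(s² + s + 5)


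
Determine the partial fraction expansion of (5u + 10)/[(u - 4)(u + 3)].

At u=4: α = (5·4 + 10)/(4 + 3) = 30/7. At u=-3: β = (5·(-3) + 10)/(-3 - 4) = 5/7
Result: (30/7)/(u - 4) + (5/7)/(u + 3)


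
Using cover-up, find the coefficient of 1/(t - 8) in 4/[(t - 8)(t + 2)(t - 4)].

Cover (t - 8), set t=8: 4/[(8 + 2)(8 - 4)] = 1/10


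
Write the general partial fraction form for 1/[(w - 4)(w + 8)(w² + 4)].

Two linear + quadratic: P/(w - 4) + Q/(w + 8) + (Rw + S)/(w² + 4)


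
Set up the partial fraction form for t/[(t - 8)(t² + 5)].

Linear + irreducible quadratic: P/(t - 8) + (Qt + R)/(t² + 5)


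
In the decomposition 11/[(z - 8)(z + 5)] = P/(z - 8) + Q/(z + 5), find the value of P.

Cover-up at z = 8: P = 11/(8 + 5) = 11/13


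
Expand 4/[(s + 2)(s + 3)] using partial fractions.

4/(s + 2)(s + 3) = A/(s + 2) + B/(s + 3). A = 4/(-2 + 3) = 4, B = 4/(-3 + 2) = -4
Result: 4/(s + 2) - 4/(s + 3)


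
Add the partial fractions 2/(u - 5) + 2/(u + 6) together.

Common denominator (u - 5)(u + 6). Numerator: 2(u + 6) + 2(u - 5) = (2u + 12) + (2u - 10) = 4u + 2
Result: (4u + 2)/[(u - 5)(u + 6)]


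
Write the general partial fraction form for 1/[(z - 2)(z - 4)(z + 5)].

Three distinct linear factors: P/(z - 2) + Q/(z - 4) + R/(z + 5)


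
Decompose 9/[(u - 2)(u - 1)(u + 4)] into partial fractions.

Using cover-up method: α = 3/2, β = -9/5, γ = 3/10
Result: (3/2)/(u - 2) - (9/5)/(u - 1) + (3/10)/(u + 4)


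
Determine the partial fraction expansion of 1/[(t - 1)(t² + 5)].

Cover-up at t = 1: P = 1/(1² + 5) = 1/6. Then Q = -P = -1/6, R = -P·(0 + 1) = -1/6
Result: (1/6)/(t - 1) - ((1/6)t + 1/6)/(t² + 5)


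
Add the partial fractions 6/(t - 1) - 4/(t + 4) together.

Common denominator (t - 1)(t + 4). Numerator: 6(t + 4) - 4(t - 1) = (6t + 24) - (4t - 4) = 2t + 28
Result: (2t + 28)/[(t - 1)(t + 4)]


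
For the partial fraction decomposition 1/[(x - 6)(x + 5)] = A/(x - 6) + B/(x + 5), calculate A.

Cover-up at x = 6: A = 1/(6 + 5) = 1/11


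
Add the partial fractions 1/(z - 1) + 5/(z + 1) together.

Common denominator (z - 1)(z + 1). Numerator: 1(z + 1) + 5(z - 1) = (z + 1) + (5z - 5) = 6z - 4
Result: (6z - 4)/[(z - 1)(z + 1)]


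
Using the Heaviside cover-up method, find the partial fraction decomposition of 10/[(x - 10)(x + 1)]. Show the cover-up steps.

Cover (x - 10): set x=10, get A = 10/(10 + 1) = 10/11. Cover (x + 1): set x=-1, get B = 10/(-1 - 10) = -10/11.
Result: (10/11)/(x - 10) - (10/11)/(x + 1)


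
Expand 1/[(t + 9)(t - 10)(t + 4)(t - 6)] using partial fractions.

Using Heaviside cover-up: (-1/1425)/(t + 9) + (1/1064)/(t - 10) + (1/700)/(t + 4) - (1/600)/(t - 6)


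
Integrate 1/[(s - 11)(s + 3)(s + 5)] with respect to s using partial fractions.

Cover-up: α = 1/224, β = -1/28, γ = 1/32. Decomposition: (1/224)/(s - 11) - (1/28)/(s + 3) + (1/32)/(s + 5). Integrate each term: (1/224) ln|(s - 11)| - (1/28) ln|(s + 3)| + (1/32) ln|(s + 5)| + C


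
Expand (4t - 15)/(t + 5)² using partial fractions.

(4t - 15) = α(t + 5) + β. At t = -5: β = 4·(-5) - 15 = -35. Coeff of t: α = 4
Result: 4/(t + 5) - 35/(t + 5)²


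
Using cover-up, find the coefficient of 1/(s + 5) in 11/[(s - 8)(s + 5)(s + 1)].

Cover (s + 5), set s=-5: 11/[(-5 - 8)(-5 + 1)] = 11/52


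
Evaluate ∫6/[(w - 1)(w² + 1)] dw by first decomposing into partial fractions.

Cover-up at w=1: P = 6/(1²+1) = 3. Coeff matching: Q = -3, R = -3. Decomposition: 3/(w - 1) - (3w + 3)/(w² + 1). Integrate: linear → ln, quadratic → (1/2)ln + arctan: 3 ln|(w - 1)| - (3/2) ln(w² + 1) - 3 arctan(w) + C


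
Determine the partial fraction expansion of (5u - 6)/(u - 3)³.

(5u - 6) = P(u - 3)² + Q(u - 3) + R. At u = 3: R = 5·3 - 6 = 9. Coefficients: P = 0, Q = 5
Result: 5/(u - 3)² + 9/(u - 3)³


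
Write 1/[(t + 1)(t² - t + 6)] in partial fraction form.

Cover-up at t = -1: P = 1/((-1)² - 1·(-1) + 6) = 1/8. Then Q = -P = -1/8, R = -P·(-1 - 1) = 1/4
Result: (1/8)/(t + 1) - ((1/8)t - 1/4)/(t² - t + 6)


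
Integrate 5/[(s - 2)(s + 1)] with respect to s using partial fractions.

Decompose: 5/[(s - 2)(s + 1)] = (5/3)/(s - 2) - (5/3)/(s + 1). Integrate each term: (5/3) ln|(s - 2)| - (5/3) ln|(s + 1)| + C


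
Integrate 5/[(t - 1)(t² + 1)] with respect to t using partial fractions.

Cover-up at t=1: A = 5/(1²+1) = 5/2. Coeff matching: B = -5/2, C = -5/2. Decomposition: (5/2)/(t - 1) - ((5/2)t + 5/2)/(t² + 1). Integrate: linear → ln, quadratic → (1/2)ln + arctan: (5/2) ln|(t - 1)| - (5/4) ln(t² + 1) - (5/2) arctan(t) + C


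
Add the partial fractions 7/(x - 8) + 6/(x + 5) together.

Common denominator (x - 8)(x + 5). Numerator: 7(x + 5) + 6(x - 8) = (7x + 35) + (6x - 48) = 13x - 13
Result: (13x - 13)/[(x - 8)(x + 5)]


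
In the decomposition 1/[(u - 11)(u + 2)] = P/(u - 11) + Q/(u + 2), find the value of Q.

Cover-up at u = -2: Q = 1/(-2 - 11) = -1/13


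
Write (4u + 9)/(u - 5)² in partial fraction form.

(4u + 9) = A(u - 5) + B. At u = 5: B = 4·5 + 9 = 29. Coeff of u: A = 4
Result: 4/(u - 5) + 29/(u - 5)²


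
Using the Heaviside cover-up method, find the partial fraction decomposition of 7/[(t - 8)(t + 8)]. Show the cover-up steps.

Cover (t - 8): set t=8, get A = 7/(8 + 8) = 7/16. Cover (t + 8): set t=-8, get B = 7/(-8 - 8) = -7/16.
Result: (7/16)/(t - 8) - (7/16)/(t + 8)


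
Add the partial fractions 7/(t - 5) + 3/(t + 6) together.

Common denominator (t - 5)(t + 6). Numerator: 7(t + 6) + 3(t - 5) = (7t + 42) + (3t - 15) = 10t + 27
Result: (10t + 27)/[(t - 5)(t + 6)]


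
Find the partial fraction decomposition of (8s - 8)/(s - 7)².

(8s - 8) = A(s - 7) + B. At s = 7: B = 8·7 - 8 = 48. Coeff of s: A = 8
Result: 8/(s - 7) + 48/(s - 7)²


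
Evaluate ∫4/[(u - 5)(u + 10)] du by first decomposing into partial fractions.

Decompose: 4/[(u - 5)(u + 10)] = (4/15)/(u - 5) - (4/15)/(u + 10). Integrate each term: (4/15) ln|(u - 5)| - (4/15) ln|(u + 10)| + C


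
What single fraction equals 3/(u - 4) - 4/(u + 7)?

Common denominator (u - 4)(u + 7). Numerator: 3(u + 7) - 4(u - 4) = (3u + 21) - (4u - 16) = -u + 37
Result: (-u + 37)/[(u - 4)(u + 7)]


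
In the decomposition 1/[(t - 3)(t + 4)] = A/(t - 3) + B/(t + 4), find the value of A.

Cover-up at t = 3: A = 1/(3 + 4) = 1/7


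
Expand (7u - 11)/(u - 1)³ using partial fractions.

(7u - 11) = α(u - 1)² + β(u - 1) + γ. At u = 1: γ = 7·1 - 11 = -4. Coefficients: α = 0, β = 7
Result: 7/(u - 1)² - 4/(u - 1)³


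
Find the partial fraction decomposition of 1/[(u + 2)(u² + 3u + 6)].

Cover-up at u = -2: α = 1/((-2)² + 3·(-2) + 6) = 1/4. Then β = -α = -1/4, γ = -α·(3 - 2) = -1/4
Result: (1/4)/(u + 2) - ((1/4)u + 1/4)/(u² + 3u + 6)


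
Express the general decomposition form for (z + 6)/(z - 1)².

Repeated linear factor: P/(z - 1) + Q/(z - 1)²


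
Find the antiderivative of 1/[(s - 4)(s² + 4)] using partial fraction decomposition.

Cover-up at s=4: α = 1/(4²+4) = 1/20. Coeff matching: β = -1/20, γ = -1/5. Decomposition: (1/20)/(s - 4) - ((1/20)s + 1/5)/(s² + 4). Integrate: linear → ln, quadratic → (1/2)ln + arctan: (1/20) ln|(s - 4)| - (1/40) ln(s² + 4) - (1/10) arctan(s/2) + C


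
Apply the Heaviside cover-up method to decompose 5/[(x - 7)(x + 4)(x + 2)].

Cover (x - 7), x=7: A = 5/[(7 + 4)(7 + 2)] = 5/99. Cover (x + 4), x=-4: B = 5/[(-4 - 7)(-4 + 2)] = 5/22. Cover (x + 2), x=-2: C = 5/[(-2 - 7)(-2 + 4)] = -5/18.
Result: (5/99)/(x - 7) + (5/22)/(x + 4) - (5/18)/(x + 2)


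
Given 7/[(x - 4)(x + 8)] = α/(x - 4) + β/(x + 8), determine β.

Cover-up at x = -8: β = 7/(-8 - 4) = -7/12


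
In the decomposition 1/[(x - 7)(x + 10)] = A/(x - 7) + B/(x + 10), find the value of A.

Cover-up at x = 7: A = 1/(7 + 10) = 1/17


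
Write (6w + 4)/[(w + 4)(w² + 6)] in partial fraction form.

At w=-4: P = (6·(-4) + 4)/((-4)² + 6) = -10/11. Q = -P = 10/11, R = 6 - (-4)·P = 26/11
Result: (-10/11)/(w + 4) + ((10/11)w + 26/11)/(w² + 6)


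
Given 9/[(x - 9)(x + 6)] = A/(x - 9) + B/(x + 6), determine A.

Cover-up at x = 9: A = 9/(9 + 6) = 9/15 = 3/5


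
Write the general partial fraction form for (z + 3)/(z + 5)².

Repeated linear factor: P/(z + 5) + Q/(z + 5)²


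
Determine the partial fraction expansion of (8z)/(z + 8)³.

(8z) = A(z + 8)² + B(z + 8) + C. At z = -8: C = 8·(-8) + 0 = -64. Coefficients: A = 0, B = 8
Result: 8/(z + 8)² - 64/(z + 8)³


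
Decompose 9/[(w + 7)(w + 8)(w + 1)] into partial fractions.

Using cover-up method: P = -3/2, Q = 9/7, R = 3/14
Result: (-3/2)/(w + 7) + (9/7)/(w + 8) + (3/14)/(w + 1)


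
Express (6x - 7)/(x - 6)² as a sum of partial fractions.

(6x - 7) = P(x - 6) + Q. At x = 6: Q = 6·6 - 7 = 29. Coeff of x: P = 6
Result: 6/(x - 6) + 29/(x - 6)²


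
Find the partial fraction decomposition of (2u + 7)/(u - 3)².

(2u + 7) = α(u - 3) + β. At u = 3: β = 2·3 + 7 = 13. Coeff of u: α = 2
Result: 2/(u - 3) + 13/(u - 3)²


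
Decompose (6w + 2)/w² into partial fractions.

(6w + 2) = Pw + Q. At w = 0: Q = 6·0 + 2 = 2. Coeff of w: P = 6
Result: 6/w + 2/w²


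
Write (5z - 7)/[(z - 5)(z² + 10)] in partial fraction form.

At z=5: α = (5·5 - 7)/(5² + 10) = 18/35. β = -α = -18/35, γ = 5 - 5·α = 17/7
Result: (18/35)/(z - 5) - ((18/35)z - 17/7)/(z² + 10)


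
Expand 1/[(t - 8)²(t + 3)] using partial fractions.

Cover-up at t=-3: R = 1/(-3 - 8)² = 1/121. Cover-up at t=8: Q = 1/(8 + 3) = 1/11. Comparing t² coeff: P = -R = -1/121
Result: (-1/121)/(t - 8) + (1/11)/(t - 8)² + (1/121)/(t + 3)


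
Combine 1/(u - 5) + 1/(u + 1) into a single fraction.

Common denominator (u - 5)(u + 1). Numerator: 1(u + 1) + 1(u - 5) = (u + 1) + (u - 5) = 2u - 4
Result: (2u - 4)/[(u - 5)(u + 1)]


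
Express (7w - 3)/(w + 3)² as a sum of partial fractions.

(7w - 3) = A(w + 3) + B. At w = -3: B = 7·(-3) - 3 = -24. Coeff of w: A = 7
Result: 7/(w + 3) - 24/(w + 3)²


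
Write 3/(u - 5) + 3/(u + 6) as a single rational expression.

Common denominator (u - 5)(u + 6). Numerator: 3(u + 6) + 3(u - 5) = (3u + 18) + (3u - 15) = 6u + 3
Result: (6u + 3)/[(u - 5)(u + 6)]


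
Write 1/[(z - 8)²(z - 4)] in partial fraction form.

Cover-up at z=4: C = 1/(4 - 8)² = 1/16. Cover-up at z=8: B = 1/(8 - 4) = 1/4. Comparing z² coeff: A = -C = -1/16
Result: (-1/16)/(z - 8) + (1/4)/(z - 8)² + (1/16)/(z - 4)


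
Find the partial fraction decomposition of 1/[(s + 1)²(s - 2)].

Cover-up at s=2: γ = 1/(2 + 1)² = 1/9. Cover-up at s=-1: β = 1/(-1 - 2) = -1/3. Comparing s² coeff: α = -γ = -1/9
Result: (-1/9)/(s + 1) - (1/3)/(s + 1)² + (1/9)/(s - 2)


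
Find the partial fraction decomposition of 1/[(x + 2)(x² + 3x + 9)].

Cover-up at x = -2: P = 1/((-2)² + 3·(-2) + 9) = 1/7. Then Q = -P = -1/7, R = -P·(3 - 2) = -1/7
Result: (1/7)/(x + 2) - ((1/7)x + 1/7)/(x² + 3x + 9)


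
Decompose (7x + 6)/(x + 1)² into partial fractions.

(7x + 6) = A(x + 1) + B. At x = -1: B = 7·(-1) + 6 = -1. Coeff of x: A = 7
Result: 7/(x + 1) - 1/(x + 1)²


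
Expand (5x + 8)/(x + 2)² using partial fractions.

(5x + 8) = α(x + 2) + β. At x = -2: β = 5·(-2) + 8 = -2. Coeff of x: α = 5
Result: 5/(x + 2) - 2/(x + 2)²


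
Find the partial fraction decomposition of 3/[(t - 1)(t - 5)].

3/(t - 1)(t - 5) = A/(t - 1) + B/(t - 5). A = 3/(1 - 5) = -3/4, B = 3/(5 - 1) = 3/4
Result: (-3/4)/(t - 1) + (3/4)/(t - 5)


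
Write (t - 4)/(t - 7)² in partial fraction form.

(t - 4) = A(t - 7) + B. At t = 7: B = 1·7 - 4 = 3. Coeff of t: A = 1
Result: 1/(t - 7) + 3/(t - 7)²


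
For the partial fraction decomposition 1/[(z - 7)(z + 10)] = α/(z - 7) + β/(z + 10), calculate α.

Cover-up at z = 7: α = 1/(7 + 10) = 1/17


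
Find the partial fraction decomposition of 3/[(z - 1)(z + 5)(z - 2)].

Using cover-up method: α = -1/2, β = 1/14, γ = 3/7
Result: (-1/2)/(z - 1) + (1/14)/(z + 5) + (3/7)/(z - 2)


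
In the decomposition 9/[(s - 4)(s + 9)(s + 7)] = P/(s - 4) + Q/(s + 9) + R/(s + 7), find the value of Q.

Cover-up at s = -9: Q = 9/[(-9 - 4)(-9 + 7)] = 9/[(-13)(-2)] = 9/26


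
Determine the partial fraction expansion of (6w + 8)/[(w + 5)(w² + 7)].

At w=-5: A = (6·(-5) + 8)/((-5)² + 7) = -11/16. B = -A = 11/16, C = 6 - (-5)·A = 41/16
Result: (-11/16)/(w + 5) + ((11/16)w + 41/16)/(w² + 7)


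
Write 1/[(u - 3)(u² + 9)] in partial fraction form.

Cover-up at u = 3: A = 1/(3² + 9) = 1/18. Then B = -A = -1/18, C = -A·(0 + 3) = -1/6
Result: (1/18)/(u - 3) - ((1/18)u + 1/6)/(u² + 9)


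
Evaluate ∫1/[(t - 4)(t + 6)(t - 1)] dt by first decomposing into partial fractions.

Cover-up: P = 1/30, Q = 1/70, R = -1/21. Decomposition: (1/30)/(t - 4) + (1/70)/(t + 6) - (1/21)/(t - 1). Integrate each term: (1/30) ln|(t - 4)| + (1/70) ln|(t + 6)| - (1/21) ln|(t - 1)| + C


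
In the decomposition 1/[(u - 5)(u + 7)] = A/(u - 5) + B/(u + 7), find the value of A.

Cover-up at u = 5: A = 1/(5 + 7) = 1/12


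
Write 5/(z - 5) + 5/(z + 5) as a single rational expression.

Common denominator (z - 5)(z + 5). Numerator: 5(z + 5) + 5(z - 5) = (5z + 25) + (5z - 25) = 10z
Result: (10z)/[(z - 5)(z + 5)]


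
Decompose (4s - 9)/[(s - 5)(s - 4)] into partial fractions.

At s=5: α = (4·5 - 9)/(5 - 4) = 11. At s=4: β = (4·4 - 9)/(4 - 5) = -7
Result: 11/(s - 5) - 7/(s - 4)


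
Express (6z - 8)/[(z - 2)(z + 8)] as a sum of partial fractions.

At z=2: P = (6·2 - 8)/(2 + 8) = 2/5. At z=-8: Q = (6·(-8) - 8)/(-8 - 2) = 28/5
Result: (2/5)/(z - 2) + (28/5)/(z + 8)


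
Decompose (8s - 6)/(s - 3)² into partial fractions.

(8s - 6) = α(s - 3) + β. At s = 3: β = 8·3 - 6 = 18. Coeff of s: α = 8
Result: 8/(s - 3) + 18/(s - 3)²


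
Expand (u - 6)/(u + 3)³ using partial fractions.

(u - 6) = α(u + 3)² + β(u + 3) + γ. At u = -3: γ = 1·(-3) - 6 = -9. Coefficients: α = 0, β = 1
Result: 1/(u + 3)² - 9/(u + 3)³


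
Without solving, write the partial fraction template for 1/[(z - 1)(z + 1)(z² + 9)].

Two linear + quadratic: α/(z - 1) + β/(z + 1) + (γz + δ)/(z² + 9)


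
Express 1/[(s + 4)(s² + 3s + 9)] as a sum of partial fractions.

Cover-up at s = -4: α = 1/((-4)² + 3·(-4) + 9) = 1/13. Then β = -α = -1/13, γ = -α·(3 - 4) = 1/13
Result: (1/13)/(s + 4) - ((1/13)s - 1/13)/(s² + 3s + 9)


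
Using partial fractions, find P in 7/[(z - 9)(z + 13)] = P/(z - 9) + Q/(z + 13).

Cover-up at z = 9: P = 7/(9 + 13) = 7/22


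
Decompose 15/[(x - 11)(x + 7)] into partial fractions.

15/(x - 11)(x + 7) = A/(x - 11) + B/(x + 7). A = 15/(11 + 7) = 5/6, B = 15/(-7 - 11) = -5/6
Result: (5/6)/(x - 11) - (5/6)/(x + 7)


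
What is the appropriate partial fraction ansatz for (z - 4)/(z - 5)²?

Repeated linear factor: α/(z - 5) + β/(z - 5)²


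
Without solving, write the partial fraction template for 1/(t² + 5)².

Repeated quadratic factor: (Pt + Q)/(t² + 5) + (Rt + S)/(t² + 5)²


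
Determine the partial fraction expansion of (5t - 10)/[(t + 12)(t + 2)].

At t=-12: α = (5·(-12) - 10)/(-12 + 2) = 7. At t=-2: β = (5·(-2) - 10)/(-2 + 12) = -2
Result: 7/(t + 12) - 2/(t + 2)


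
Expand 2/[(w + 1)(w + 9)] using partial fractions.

2/(w + 1)(w + 9) = α/(w + 1) + β/(w + 9). α = 2/(-1 + 9) = 1/4, β = 2/(-9 + 1) = -1/4
Result: (1/4)/(w + 1) - (1/4)/(w + 9)


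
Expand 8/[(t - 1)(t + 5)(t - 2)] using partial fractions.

Using cover-up method: α = -4/3, β = 4/21, γ = 8/7
Result: (-4/3)/(t - 1) + (4/21)/(t + 5) + (8/7)/(t - 2)


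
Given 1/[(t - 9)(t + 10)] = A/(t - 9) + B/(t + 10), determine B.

Cover-up at t = -10: B = 1/(-10 - 9) = -1/19


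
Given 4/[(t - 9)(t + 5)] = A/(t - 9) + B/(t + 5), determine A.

Cover-up at t = 9: A = 4/(9 + 5) = 4/14 = 2/7


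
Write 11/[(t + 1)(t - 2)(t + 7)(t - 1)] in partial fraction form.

Using Heaviside cover-up: (11/36)/(t + 1) + (11/27)/(t - 2) - (11/432)/(t + 7) - (11/16)/(t - 1)


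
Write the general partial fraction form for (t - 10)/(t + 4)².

Repeated linear factor: P/(t + 4) + Q/(t + 4)²


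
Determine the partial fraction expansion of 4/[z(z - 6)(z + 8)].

Using cover-up method: P = -1/12, Q = 1/21, R = 1/28
Result: (-1/12)/z + (1/21)/(z - 6) + (1/28)/(z + 8)


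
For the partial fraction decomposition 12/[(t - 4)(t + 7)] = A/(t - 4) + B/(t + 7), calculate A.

Cover-up at t = 4: A = 12/(4 + 7) = 12/11


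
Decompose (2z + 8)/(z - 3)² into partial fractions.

(2z + 8) = A(z - 3) + B. At z = 3: B = 2·3 + 8 = 14. Coeff of z: A = 2
Result: 2/(z - 3) + 14/(z - 3)²


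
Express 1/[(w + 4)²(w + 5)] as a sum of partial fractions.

Cover-up at w=-5: γ = 1/(-5 + 4)² = 1. Cover-up at w=-4: β = 1/(-4 + 5) = 1. Comparing w² coeff: α = -γ = -1
Result: -1/(w + 4) + 1/(w + 4)² + 1/(w + 5)


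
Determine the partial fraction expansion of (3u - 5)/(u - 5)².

(3u - 5) = α(u - 5) + β. At u = 5: β = 3·5 - 5 = 10. Coeff of u: α = 3
Result: 3/(u - 5) + 10/(u - 5)²


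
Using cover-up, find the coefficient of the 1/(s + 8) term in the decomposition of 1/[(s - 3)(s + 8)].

Cover (s + 8), set s=-8: 1/((s - 3) at s=-8) = 1/(-11) = -1/11


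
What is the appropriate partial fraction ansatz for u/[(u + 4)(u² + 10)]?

Linear + irreducible quadratic: α/(u + 4) + (βu + γ)/(u² + 10)


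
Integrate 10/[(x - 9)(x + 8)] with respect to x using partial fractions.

Decompose: 10/[(x - 9)(x + 8)] = (10/17)/(x - 9) - (10/17)/(x + 8). Integrate each term: (10/17) ln|(x - 9)| - (10/17) ln|(x + 8)| + C


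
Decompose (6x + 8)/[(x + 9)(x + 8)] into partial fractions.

At x=-9: P = (6·(-9) + 8)/(-9 + 8) = 46. At x=-8: Q = (6·(-8) + 8)/(-8 + 9) = -40
Result: 46/(x + 9) - 40/(x + 8)


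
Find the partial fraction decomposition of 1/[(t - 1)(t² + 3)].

Cover-up at t = 1: P = 1/(1² + 3) = 1/4. Then Q = -P = -1/4, R = -P·(0 + 1) = -1/4
Result: (1/4)/(t - 1) - ((1/4)t + 1/4)/(t² + 3)


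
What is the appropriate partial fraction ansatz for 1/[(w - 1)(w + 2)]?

Distinct linear factors: A/(w - 1) + B/(w + 2)


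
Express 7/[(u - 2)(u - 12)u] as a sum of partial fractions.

Using cover-up method: P = -7/20, Q = 7/120, R = 7/24
Result: (-7/20)/(u - 2) + (7/120)/(u - 12) + (7/24)/u


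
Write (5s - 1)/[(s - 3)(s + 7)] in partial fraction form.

At s=3: P = (5·3 - 1)/(3 + 7) = 7/5. At s=-7: Q = (5·(-7) - 1)/(-7 - 3) = 18/5
Result: (7/5)/(s - 3) + (18/5)/(s + 7)


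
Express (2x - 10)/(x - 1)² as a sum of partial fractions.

(2x - 10) = α(x - 1) + β. At x = 1: β = 2·1 - 10 = -8. Coeff of x: α = 2
Result: 2/(x - 1) - 8/(x - 1)²


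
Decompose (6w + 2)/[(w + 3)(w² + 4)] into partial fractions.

At w=-3: A = (6·(-3) + 2)/((-3)² + 4) = -16/13. B = -A = 16/13, C = 6 - (-3)·A = 30/13
Result: (-16/13)/(w + 3) + ((16/13)w + 30/13)/(w² + 4)


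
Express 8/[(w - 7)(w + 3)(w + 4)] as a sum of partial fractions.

Using cover-up method: P = 4/55, Q = -4/5, R = 8/11
Result: (4/55)/(w - 7) - (4/5)/(w + 3) + (8/11)/(w + 4)


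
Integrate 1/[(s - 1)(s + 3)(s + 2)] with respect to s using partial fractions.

Cover-up: α = 1/12, β = 1/4, γ = -1/3. Decomposition: (1/12)/(s - 1) + (1/4)/(s + 3) - (1/3)/(s + 2). Integrate each term: (1/12) ln|(s - 1)| + (1/4) ln|(s + 3)| - (1/3) ln|(s + 2)| + C


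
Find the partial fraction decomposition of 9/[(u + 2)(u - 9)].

9/(u + 2)(u - 9) = α/(u + 2) + β/(u - 9). α = 9/(-2 - 9) = -9/11, β = 9/(9 + 2) = 9/11
Result: (-9/11)/(u + 2) + (9/11)/(u - 9)


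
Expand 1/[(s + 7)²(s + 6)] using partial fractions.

Cover-up at s=-6: C = 1/(-6 + 7)² = 1. Cover-up at s=-7: B = 1/(-7 + 6) = -1. Comparing s² coeff: A = -C = -1
Result: -1/(s + 7) - 1/(s + 7)² + 1/(s + 6)


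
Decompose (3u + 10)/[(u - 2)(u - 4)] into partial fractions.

At u=2: P = (3·2 + 10)/(2 - 4) = -8. At u=4: Q = (3·4 + 10)/(4 - 2) = 11
Result: -8/(u - 2) + 11/(u - 4)


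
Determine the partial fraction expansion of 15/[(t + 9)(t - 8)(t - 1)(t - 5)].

Using Heaviside cover-up: (-3/476)/(t + 9) + (5/119)/(t - 8) + (3/56)/(t - 1) - (5/56)/(t - 5)


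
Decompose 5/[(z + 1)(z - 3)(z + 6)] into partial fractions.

Using cover-up method: P = -1/4, Q = 5/36, R = 1/9
Result: (-1/4)/(z + 1) + (5/36)/(z - 3) + (1/9)/(z + 6)


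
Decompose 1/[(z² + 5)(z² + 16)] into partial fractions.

Coefficient matching gives A = C = 0, B = 1/(16-5) = 1/11, D = -B = -1/11
Result: (1/11)/(z² + 5) - (1/11)/(z² + 16)


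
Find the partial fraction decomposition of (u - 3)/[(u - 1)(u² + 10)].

At u=1: A = (1·1 - 3)/(1² + 10) = -2/11. B = -A = 2/11, C = 1 - 1·A = 13/11
Result: (-2/11)/(u - 1) + ((2/11)u + 13/11)/(u² + 10)


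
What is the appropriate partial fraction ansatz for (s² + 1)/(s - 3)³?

Repeated linear factor (power 3): P/(s - 3) + Q/(s - 3)² + R/(s - 3)³


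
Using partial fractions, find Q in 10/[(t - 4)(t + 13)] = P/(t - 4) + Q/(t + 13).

Cover-up at t = -13: Q = 10/(-13 - 4) = -10/17


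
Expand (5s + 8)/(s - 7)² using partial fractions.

(5s + 8) = α(s - 7) + β. At s = 7: β = 5·7 + 8 = 43. Coeff of s: α = 5
Result: 5/(s - 7) + 43/(s - 7)²


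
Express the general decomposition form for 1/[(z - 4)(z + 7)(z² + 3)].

Two linear + quadratic: α/(z - 4) + β/(z + 7) + (γz + δ)/(z² + 3)


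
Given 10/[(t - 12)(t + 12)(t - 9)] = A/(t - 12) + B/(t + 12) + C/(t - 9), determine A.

Cover-up at t = 12: A = 10/[(12 + 12)(12 - 9)] = 10/[(24)(3)] = 10/72 = 5/36


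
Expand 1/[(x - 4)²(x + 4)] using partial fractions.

Cover-up at x=-4: R = 1/(-4 - 4)² = 1/64. Cover-up at x=4: Q = 1/(4 + 4) = 1/8. Comparing x² coeff: P = -R = -1/64
Result: (-1/64)/(x - 4) + (1/8)/(x - 4)² + (1/64)/(x + 4)


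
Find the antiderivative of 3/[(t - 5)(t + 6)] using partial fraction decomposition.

Decompose: 3/[(t - 5)(t + 6)] = (3/11)/(t - 5) - (3/11)/(t + 6). Integrate each term: (3/11) ln|(t - 5)| - (3/11) ln|(t + 6)| + C


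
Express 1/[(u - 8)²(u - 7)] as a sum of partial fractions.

Cover-up at u=7: C = 1/(7 - 8)² = 1. Cover-up at u=8: B = 1/(8 - 7) = 1. Comparing u² coeff: A = -C = -1
Result: -1/(u - 8) + 1/(u - 8)² + 1/(u - 7)


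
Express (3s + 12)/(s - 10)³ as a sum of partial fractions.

(3s + 12) = α(s - 10)² + β(s - 10) + γ. At s = 10: γ = 3·10 + 12 = 42. Coefficients: α = 0, β = 3
Result: 3/(s - 10)² + 42/(s - 10)³


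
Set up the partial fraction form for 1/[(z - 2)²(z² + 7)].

Repeated linear + quadratic: P/(z - 2) + Q/(z - 2)² + (Rz + S)/(z² + 7)


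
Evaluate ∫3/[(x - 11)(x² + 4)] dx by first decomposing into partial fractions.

Cover-up at x=11: P = 3/(11²+4) = 3/125. Coeff matching: Q = -3/125, R = -33/125. Decomposition: (3/125)/(x - 11) - ((3/125)x + 33/125)/(x² + 4). Integrate: linear → ln, quadratic → (1/2)ln + arctan: (3/125) ln|(x - 11)| - (3/250) ln(x² + 4) - (33/250) arctan(x/2) + C


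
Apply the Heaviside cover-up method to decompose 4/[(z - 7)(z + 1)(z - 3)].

Cover (z - 7), z=7: α = 4/[(7 + 1)(7 - 3)] = 1/8. Cover (z + 1), z=-1: β = 4/[(-1 - 7)(-1 - 3)] = 1/8. Cover (z - 3), z=3: γ = 4/[(3 - 7)(3 + 1)] = -1/4.
Result: (1/8)/(z - 7) + (1/8)/(z + 1) - (1/4)/(z - 3)


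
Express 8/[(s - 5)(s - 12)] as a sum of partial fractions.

8/(s - 5)(s - 12) = α/(s - 5) + β/(s - 12). α = 8/(5 - 12) = -8/7, β = 8/(12 - 5) = 8/7
Result: (-8/7)/(s - 5) + (8/7)/(s - 12)


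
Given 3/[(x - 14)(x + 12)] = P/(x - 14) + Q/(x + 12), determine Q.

Cover-up at x = -12: Q = 3/(-12 - 14) = -3/26


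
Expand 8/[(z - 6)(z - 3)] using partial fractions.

8/(z - 6)(z - 3) = P/(z - 6) + Q/(z - 3). P = 8/(6 - 3) = 8/3, Q = 8/(3 - 6) = -8/3
Result: (8/3)/(z - 6) - (8/3)/(z - 3)


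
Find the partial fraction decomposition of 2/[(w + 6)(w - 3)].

2/(w + 6)(w - 3) = P/(w + 6) + Q/(w - 3). P = 2/(-6 - 3) = -2/9, Q = 2/(3 + 6) = 2/9
Result: (-2/9)/(w + 6) + (2/9)/(w - 3)


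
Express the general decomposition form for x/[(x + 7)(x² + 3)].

Linear + irreducible quadratic: α/(x + 7) + (βx + γ)/(x² + 3)


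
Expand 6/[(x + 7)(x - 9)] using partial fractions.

6/(x + 7)(x - 9) = α/(x + 7) + β/(x - 9). α = 6/(-7 - 9) = -3/8, β = 6/(9 + 7) = 3/8
Result: (-3/8)/(x + 7) + (3/8)/(x - 9)


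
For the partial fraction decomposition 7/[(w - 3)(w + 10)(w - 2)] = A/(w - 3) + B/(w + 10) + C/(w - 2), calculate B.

Cover-up at w = -10: B = 7/[(-10 - 3)(-10 - 2)] = 7/[(-13)(-12)] = 7/156


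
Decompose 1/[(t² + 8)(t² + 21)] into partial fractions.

Coefficient matching gives A = C = 0, B = 1/(21-8) = 1/13, D = -B = -1/13
Result: (1/13)/(t² + 8) - (1/13)/(t² + 21)


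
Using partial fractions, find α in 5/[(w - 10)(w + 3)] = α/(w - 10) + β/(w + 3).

Cover-up at w = 10: α = 5/(10 + 3) = 5/13


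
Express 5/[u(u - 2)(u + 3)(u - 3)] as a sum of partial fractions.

Using Heaviside cover-up: (5/18)/u - (1/2)/(u - 2) - (1/18)/(u + 3) + (5/18)/(u - 3)


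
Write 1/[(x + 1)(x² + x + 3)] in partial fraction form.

Cover-up at x = -1: A = 1/((-1)² + 1·(-1) + 3) = 1/3. Then B = -A = -1/3, C = -A·(1 - 1) = 0
Result: (1/3)/(x + 1) - ((1/3)x)/(x² + x + 3)


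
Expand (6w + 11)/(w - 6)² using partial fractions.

(6w + 11) = α(w - 6) + β. At w = 6: β = 6·6 + 11 = 47. Coeff of w: α = 6
Result: 6/(w - 6) + 47/(w - 6)²


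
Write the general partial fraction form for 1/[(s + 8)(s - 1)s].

Three distinct linear factors: A/(s + 8) + B/(s - 1) + C/s


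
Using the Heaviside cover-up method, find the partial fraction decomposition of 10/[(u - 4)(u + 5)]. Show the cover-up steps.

Cover (u - 4): set u=4, get A = 10/(4 + 5) = 10/9. Cover (u + 5): set u=-5, get B = 10/(-5 - 4) = -10/9.
Result: (10/9)/(u - 4) - (10/9)/(u + 5)


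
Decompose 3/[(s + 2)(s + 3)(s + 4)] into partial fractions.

Using cover-up method: α = 3/2, β = -3, γ = 3/2
Result: (3/2)/(s + 2) - 3/(s + 3) + (3/2)/(s + 4)


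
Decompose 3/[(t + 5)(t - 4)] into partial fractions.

3/(t + 5)(t - 4) = A/(t + 5) + B/(t - 4). A = 3/(-5 - 4) = -1/3, B = 3/(4 + 5) = 1/3
Result: (-1/3)/(t + 5) + (1/3)/(t - 4)


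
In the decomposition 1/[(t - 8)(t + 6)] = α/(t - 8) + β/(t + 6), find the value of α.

Cover-up at t = 8: α = 1/(8 + 6) = 1/14


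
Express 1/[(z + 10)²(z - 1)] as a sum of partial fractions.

Cover-up at z=1: R = 1/(1 + 10)² = 1/121. Cover-up at z=-10: Q = 1/(-10 - 1) = -1/11. Comparing z² coeff: P = -R = -1/121
Result: (-1/121)/(z + 10) - (1/11)/(z + 10)² + (1/121)/(z - 1)


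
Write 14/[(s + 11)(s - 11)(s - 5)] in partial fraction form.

Using cover-up method: P = 7/176, Q = 7/66, R = -7/48
Result: (7/176)/(s + 11) + (7/66)/(s - 11) - (7/48)/(s - 5)


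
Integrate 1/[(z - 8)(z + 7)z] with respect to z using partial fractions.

Cover-up: P = 1/120, Q = 1/105, R = -1/56. Decomposition: (1/120)/(z - 8) + (1/105)/(z + 7) - (1/56)/z. Integrate each term: (1/120) ln|(z - 8)| + (1/105) ln|(z + 7)| - (1/56) ln|z| + C


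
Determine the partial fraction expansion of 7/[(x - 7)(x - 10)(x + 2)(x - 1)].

Using Heaviside cover-up: (-7/162)/(x - 7) + (7/324)/(x - 10) - (7/324)/(x + 2) + (7/162)/(x - 1)


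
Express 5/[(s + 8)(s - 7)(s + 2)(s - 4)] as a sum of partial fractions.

Using Heaviside cover-up: (-1/216)/(s + 8) + (1/81)/(s - 7) + (5/324)/(s + 2) - (5/216)/(s - 4)


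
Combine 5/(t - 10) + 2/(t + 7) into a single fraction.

Common denominator (t - 10)(t + 7). Numerator: 5(t + 7) + 2(t - 10) = (5t + 35) + (2t - 20) = 7t + 15
Result: (7t + 15)/[(t - 10)(t + 7)]


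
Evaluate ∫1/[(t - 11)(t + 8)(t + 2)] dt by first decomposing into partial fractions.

Cover-up: A = 1/247, B = 1/114, C = -1/78. Decomposition: (1/247)/(t - 11) + (1/114)/(t + 8) - (1/78)/(t + 2). Integrate each term: (1/247) ln|(t - 11)| + (1/114) ln|(t + 8)| - (1/78) ln|(t + 2)| + C


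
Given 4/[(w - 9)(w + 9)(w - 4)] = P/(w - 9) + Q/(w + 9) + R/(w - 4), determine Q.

Cover-up at w = -9: Q = 4/[(-9 - 9)(-9 - 4)] = 4/[(-18)(-13)] = 4/234 = 2/117


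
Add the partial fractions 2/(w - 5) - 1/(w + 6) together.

Common denominator (w - 5)(w + 6). Numerator: 2(w + 6) - 1(w - 5) = (2w + 12) - (w - 5) = w + 17
Result: (w + 17)/[(w - 5)(w + 6)]


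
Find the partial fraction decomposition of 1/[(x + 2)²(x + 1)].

Cover-up at x=-1: γ = 1/(-1 + 2)² = 1. Cover-up at x=-2: β = 1/(-2 + 1) = -1. Comparing x² coeff: α = -γ = -1
Result: -1/(x + 2) - 1/(x + 2)² + 1/(x + 1)


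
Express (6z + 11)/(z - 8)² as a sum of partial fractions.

(6z + 11) = A(z - 8) + B. At z = 8: B = 6·8 + 11 = 59. Coeff of z: A = 6
Result: 6/(z - 8) + 59/(z - 8)²


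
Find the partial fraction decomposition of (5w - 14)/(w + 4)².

(5w - 14) = A(w + 4) + B. At w = -4: B = 5·(-4) - 14 = -34. Coeff of w: A = 5
Result: 5/(w + 4) - 34/(w + 4)²


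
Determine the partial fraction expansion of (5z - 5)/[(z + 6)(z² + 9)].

At z=-6: A = (5·(-6) - 5)/((-6)² + 9) = -7/9. B = -A = 7/9, C = 5 - (-6)·A = 1/3
Result: (-7/9)/(z + 6) + ((7/9)z + 1/3)/(z² + 9)


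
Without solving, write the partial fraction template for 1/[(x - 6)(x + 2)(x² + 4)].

Two linear + quadratic: P/(x - 6) + Q/(x + 2) + (Rx + S)/(x² + 4)


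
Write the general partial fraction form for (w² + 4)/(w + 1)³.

Repeated linear factor (power 3): A/(w + 1) + B/(w + 1)² + C/(w + 1)³


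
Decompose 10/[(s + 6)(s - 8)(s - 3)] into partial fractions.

Using cover-up method: A = 5/63, B = 1/7, C = -2/9
Result: (5/63)/(s + 6) + (1/7)/(s - 8) - (2/9)/(s - 3)


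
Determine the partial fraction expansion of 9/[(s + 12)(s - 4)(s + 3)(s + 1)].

Using Heaviside cover-up: (-1/176)/(s + 12) + (9/560)/(s - 4) + (1/14)/(s + 3) - (9/110)/(s + 1)


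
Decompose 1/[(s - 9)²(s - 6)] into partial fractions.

Cover-up at s=6: C = 1/(6 - 9)² = 1/9. Cover-up at s=9: B = 1/(9 - 6) = 1/3. Comparing s² coeff: A = -C = -1/9
Result: (-1/9)/(s - 9) + (1/3)/(s - 9)² + (1/9)/(s - 6)


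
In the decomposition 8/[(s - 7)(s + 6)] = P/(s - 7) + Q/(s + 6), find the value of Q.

Cover-up at s = -6: Q = 8/(-6 - 7) = -8/13


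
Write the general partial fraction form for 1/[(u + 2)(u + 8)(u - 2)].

Three distinct linear factors: α/(u + 2) + β/(u + 8) + γ/(u - 2)


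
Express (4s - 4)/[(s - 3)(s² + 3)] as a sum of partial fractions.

At s=3: P = (4·3 - 4)/(3² + 3) = 2/3. Q = -P = -2/3, R = 4 - 3·P = 2
Result: (2/3)/(s - 3) - ((2/3)s - 2)/(s² + 3)


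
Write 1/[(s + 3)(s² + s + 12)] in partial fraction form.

Cover-up at s = -3: P = 1/((-3)² + 1·(-3) + 12) = 1/18. Then Q = -P = -1/18, R = -P·(1 - 3) = 1/9
Result: (1/18)/(s + 3) - ((1/18)s - 1/9)/(s² + s + 12)


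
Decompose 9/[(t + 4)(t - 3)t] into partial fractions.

Using cover-up method: α = 9/28, β = 3/7, γ = -3/4
Result: (9/28)/(t + 4) + (3/7)/(t - 3) - (3/4)/t


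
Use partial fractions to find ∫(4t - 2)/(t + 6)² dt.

Decompose: α = 4, β = 4·(-6) - 2 = -26, so (4t - 2)/(t + 6)² = 4/(t + 6) - 26/(t + 6)². Integrate: ∫ α/(t + 6) dt = 4 ln|(t + 6)|; ∫ β/(t + 6)² dt = 26/(t + 6). Sum: 4 ln|(t + 6)| + 26/(t + 6) + C


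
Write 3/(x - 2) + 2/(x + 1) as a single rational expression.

Common denominator (x - 2)(x + 1). Numerator: 3(x + 1) + 2(x - 2) = (3x + 3) + (2x - 4) = 5x - 1
Result: (5x - 1)/[(x - 2)(x + 1)]


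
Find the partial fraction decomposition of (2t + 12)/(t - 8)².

(2t + 12) = P(t - 8) + Q. At t = 8: Q = 2·8 + 12 = 28. Coeff of t: P = 2
Result: 2/(t - 8) + 28/(t - 8)²


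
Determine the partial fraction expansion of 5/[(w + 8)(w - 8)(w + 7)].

Using cover-up method: α = 5/16, β = 1/48, γ = -1/3
Result: (5/16)/(w + 8) + (1/48)/(w - 8) - (1/3)/(w + 7)


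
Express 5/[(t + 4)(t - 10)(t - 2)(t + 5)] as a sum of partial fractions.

Using Heaviside cover-up: (5/84)/(t + 4) + (1/336)/(t - 10) - (5/336)/(t - 2) - (1/21)/(t + 5)


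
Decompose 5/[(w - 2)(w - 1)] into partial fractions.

5/(w - 2)(w - 1) = A/(w - 2) + B/(w - 1). A = 5/(2 - 1) = 5, B = 5/(1 - 2) = -5
Result: 5/(w - 2) - 5/(w - 1)


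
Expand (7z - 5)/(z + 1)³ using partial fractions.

(7z - 5) = A(z + 1)² + B(z + 1) + C. At z = -1: C = 7·(-1) - 5 = -12. Coefficients: A = 0, B = 7
Result: 7/(z + 1)² - 12/(z + 1)³


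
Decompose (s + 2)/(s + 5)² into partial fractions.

(s + 2) = P(s + 5) + Q. At s = -5: Q = 1·(-5) + 2 = -3. Coeff of s: P = 1
Result: 1/(s + 5) - 3/(s + 5)²


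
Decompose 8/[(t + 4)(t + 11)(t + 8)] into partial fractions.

Using cover-up method: A = 2/7, B = 8/21, C = -2/3
Result: (2/7)/(t + 4) + (8/21)/(t + 11) - (2/3)/(t + 8)


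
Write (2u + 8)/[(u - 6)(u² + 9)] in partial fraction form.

At u=6: α = (2·6 + 8)/(6² + 9) = 4/9. β = -α = -4/9, γ = 2 - 6·α = -2/3
Result: (4/9)/(u - 6) - ((4/9)u + 2/3)/(u² + 9)


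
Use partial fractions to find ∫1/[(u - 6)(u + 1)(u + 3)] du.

Cover-up: α = 1/63, β = -1/14, γ = 1/18. Decomposition: (1/63)/(u - 6) - (1/14)/(u + 1) + (1/18)/(u + 3). Integrate each term: (1/63) ln|(u - 6)| - (1/14) ln|(u + 1)| + (1/18) ln|(u + 3)| + C


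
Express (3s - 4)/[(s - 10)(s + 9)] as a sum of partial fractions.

At s=10: P = (3·10 - 4)/(10 + 9) = 26/19. At s=-9: Q = (3·(-9) - 4)/(-9 - 10) = 31/19
Result: (26/19)/(s - 10) + (31/19)/(s + 9)


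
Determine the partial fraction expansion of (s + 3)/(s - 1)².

(s + 3) = A(s - 1) + B. At s = 1: B = 1·1 + 3 = 4. Coeff of s: A = 1
Result: 1/(s - 1) + 4/(s - 1)²


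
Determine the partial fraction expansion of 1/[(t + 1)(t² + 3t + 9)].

Cover-up at t = -1: A = 1/((-1)² + 3·(-1) + 9) = 1/7. Then B = -A = -1/7, C = -A·(3 - 1) = -2/7
Result: (1/7)/(t + 1) - ((1/7)t + 2/7)/(t² + 3t + 9)


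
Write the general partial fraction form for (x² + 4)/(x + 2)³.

Repeated linear factor (power 3): A/(x + 2) + B/(x + 2)² + C/(x + 2)³


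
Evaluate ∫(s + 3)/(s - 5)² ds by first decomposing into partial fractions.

Decompose: A = 1, B = 1·5 + 3 = 8, so (s + 3)/(s - 5)² = 1/(s - 5) + 8/(s - 5)². Integrate: ∫ A/(s - 5) ds = ln|(s - 5)|; ∫ B/(s - 5)² ds = -8/(s - 5). Sum: ln|(s - 5)| - 8/(s - 5) + C


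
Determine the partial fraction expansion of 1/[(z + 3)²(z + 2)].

Cover-up at z=-2: C = 1/(-2 + 3)² = 1. Cover-up at z=-3: B = 1/(-3 + 2) = -1. Comparing z² coeff: A = -C = -1
Result: -1/(z + 3) - 1/(z + 3)² + 1/(z + 2)


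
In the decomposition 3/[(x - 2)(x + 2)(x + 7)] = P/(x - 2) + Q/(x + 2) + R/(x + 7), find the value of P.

Cover-up at x = 2: P = 3/[(2 + 2)(2 + 7)] = 3/[(4)(9)] = 3/36 = 1/12


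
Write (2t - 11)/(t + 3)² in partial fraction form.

(2t - 11) = A(t + 3) + B. At t = -3: B = 2·(-3) - 11 = -17. Coeff of t: A = 2
Result: 2/(t + 3) - 17/(t + 3)²


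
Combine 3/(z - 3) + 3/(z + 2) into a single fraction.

Common denominator (z - 3)(z + 2). Numerator: 3(z + 2) + 3(z - 3) = (3z + 6) + (3z - 9) = 6z - 3
Result: (6z - 3)/[(z - 3)(z + 2)]


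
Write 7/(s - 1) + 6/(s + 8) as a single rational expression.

Common denominator (s - 1)(s + 8). Numerator: 7(s + 8) + 6(s - 1) = (7s + 56) + (6s - 6) = 13s + 50
Result: (13s + 50)/[(s - 1)(s + 8)]


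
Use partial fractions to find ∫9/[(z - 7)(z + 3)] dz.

Decompose: 9/[(z - 7)(z + 3)] = (9/10)/(z - 7) - (9/10)/(z + 3). Integrate each term: (9/10) ln|(z - 7)| - (9/10) ln|(z + 3)| + C


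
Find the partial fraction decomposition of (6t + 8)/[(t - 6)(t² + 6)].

At t=6: P = (6·6 + 8)/(6² + 6) = 22/21. Q = -P = -22/21, R = 6 - 6·P = -2/7
Result: (22/21)/(t - 6) - ((22/21)t + 2/7)/(t² + 6)


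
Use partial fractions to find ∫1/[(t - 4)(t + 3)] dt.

Decompose: 1/[(t - 4)(t + 3)] = (1/7)/(t - 4) - (1/7)/(t + 3). Integrate each term: (1/7) ln|(t - 4)| - (1/7) ln|(t + 3)| + C


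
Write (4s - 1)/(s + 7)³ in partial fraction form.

(4s - 1) = α(s + 7)² + β(s + 7) + γ. At s = -7: γ = 4·(-7) - 1 = -29. Coefficients: α = 0, β = 4
Result: 4/(s + 7)² - 29/(s + 7)³


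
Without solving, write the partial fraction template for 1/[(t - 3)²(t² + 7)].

Repeated linear + quadratic: P/(t - 3) + Q/(t - 3)² + (Rt + S)/(t² + 7)
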